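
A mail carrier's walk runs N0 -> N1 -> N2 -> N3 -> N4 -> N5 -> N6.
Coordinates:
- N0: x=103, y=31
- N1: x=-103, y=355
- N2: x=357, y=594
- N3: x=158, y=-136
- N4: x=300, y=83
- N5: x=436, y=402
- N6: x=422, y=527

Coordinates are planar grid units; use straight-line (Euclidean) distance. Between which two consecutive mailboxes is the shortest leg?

Leg distances:
N0→N1: 383.9
N1→N2: 518.4
N2→N3: 756.6
N3→N4: 261.0
N4→N5: 346.8
N5→N6: 125.8
The shortest leg is N5–N6 at 125.8.

N5–N6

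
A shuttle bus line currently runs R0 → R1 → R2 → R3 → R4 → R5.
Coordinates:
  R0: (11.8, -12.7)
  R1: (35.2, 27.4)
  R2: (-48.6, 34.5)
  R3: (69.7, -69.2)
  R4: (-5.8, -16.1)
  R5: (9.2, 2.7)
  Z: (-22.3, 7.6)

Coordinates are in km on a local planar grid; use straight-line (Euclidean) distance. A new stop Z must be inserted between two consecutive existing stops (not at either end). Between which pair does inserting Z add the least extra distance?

Added distance for inserting Z between each consecutive pair:
R0–R1: 54.1 km
R1–R2: 14.3 km
R2–R3: 0.1 km
R3–R4: 56.4 km
R4–R5: 36.7 km
Smallest added distance is 0.1 km, inserting between R2 and R3.

between R2 and R3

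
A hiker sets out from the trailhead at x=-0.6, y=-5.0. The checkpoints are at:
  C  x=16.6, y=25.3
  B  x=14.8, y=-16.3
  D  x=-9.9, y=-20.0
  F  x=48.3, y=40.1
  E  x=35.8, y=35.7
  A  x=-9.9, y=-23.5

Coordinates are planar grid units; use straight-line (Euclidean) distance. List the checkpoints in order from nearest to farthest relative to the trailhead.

D, B, A, C, E, F

Distance from the trailhead at x=-0.6, y=-5.0 to each:
D x=-9.9, y=-20.0: 17.6
B x=14.8, y=-16.3: 19.1
A x=-9.9, y=-23.5: 20.7
C x=16.6, y=25.3: 34.8
E x=35.8, y=35.7: 54.6
F x=48.3, y=40.1: 66.5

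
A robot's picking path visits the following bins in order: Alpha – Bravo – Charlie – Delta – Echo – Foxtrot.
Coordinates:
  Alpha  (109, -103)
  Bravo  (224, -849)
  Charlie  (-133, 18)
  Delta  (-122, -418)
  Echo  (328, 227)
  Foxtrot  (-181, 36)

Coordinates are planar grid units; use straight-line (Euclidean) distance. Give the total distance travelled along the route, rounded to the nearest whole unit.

Leg distances:
Alpha→Bravo: 754.8  (cumulative 754.8)
Bravo→Charlie: 937.6  (cumulative 1692.4)
Charlie→Delta: 436.1  (cumulative 2128.6)
Delta→Echo: 786.5  (cumulative 2915.0)
Echo→Foxtrot: 543.7  (cumulative 3458.7)
Total route length ≈ 3459.

3459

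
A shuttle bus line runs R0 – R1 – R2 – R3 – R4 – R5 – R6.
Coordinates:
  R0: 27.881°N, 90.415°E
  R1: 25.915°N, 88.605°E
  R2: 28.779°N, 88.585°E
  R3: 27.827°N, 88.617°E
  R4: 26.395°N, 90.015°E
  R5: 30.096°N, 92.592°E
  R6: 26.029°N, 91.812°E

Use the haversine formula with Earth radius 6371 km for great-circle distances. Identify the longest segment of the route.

R4–R5

Leg distances:
R0→R1: 282.8 km
R1→R2: 318.5 km
R2→R3: 105.9 km
R3→R4: 210.9 km
R4→R5: 482.7 km
R5→R6: 458.7 km
The longest leg is R4–R5 at 482.7 km.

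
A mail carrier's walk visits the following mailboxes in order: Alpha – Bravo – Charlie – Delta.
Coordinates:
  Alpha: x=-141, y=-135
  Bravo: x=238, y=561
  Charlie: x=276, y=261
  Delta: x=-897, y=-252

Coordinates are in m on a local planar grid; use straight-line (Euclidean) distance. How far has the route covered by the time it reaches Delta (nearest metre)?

2375 m

Leg distances:
Alpha→Bravo: 792.5 m  (cumulative 792.5 m)
Bravo→Charlie: 302.4 m  (cumulative 1094.9 m)
Charlie→Delta: 1280.3 m  (cumulative 2375.2 m)
Cumulative distance at Delta ≈ 2375 m.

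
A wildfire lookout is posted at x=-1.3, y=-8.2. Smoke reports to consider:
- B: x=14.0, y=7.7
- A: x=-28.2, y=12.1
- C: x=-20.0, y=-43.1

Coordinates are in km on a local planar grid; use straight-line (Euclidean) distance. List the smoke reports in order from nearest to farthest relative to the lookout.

Distances from the lookout:
B x=14.0, y=7.7: 22.1 km
A x=-28.2, y=12.1: 33.7 km
C x=-20.0, y=-43.1: 39.6 km

B, A, C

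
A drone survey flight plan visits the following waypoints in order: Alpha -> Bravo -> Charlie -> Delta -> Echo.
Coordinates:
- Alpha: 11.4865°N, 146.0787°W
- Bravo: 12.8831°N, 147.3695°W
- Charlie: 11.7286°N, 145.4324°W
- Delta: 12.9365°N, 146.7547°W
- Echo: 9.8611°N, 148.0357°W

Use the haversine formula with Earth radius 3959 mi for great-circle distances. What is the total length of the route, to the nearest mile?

635 mi

Leg distances:
Alpha→Bravo: 130.0 mi  (cumulative 130.0 mi)
Bravo→Charlie: 153.2 mi  (cumulative 283.2 mi)
Charlie→Delta: 122.2 mi  (cumulative 405.4 mi)
Delta→Echo: 229.5 mi  (cumulative 635.0 mi)
Total route length ≈ 635 mi.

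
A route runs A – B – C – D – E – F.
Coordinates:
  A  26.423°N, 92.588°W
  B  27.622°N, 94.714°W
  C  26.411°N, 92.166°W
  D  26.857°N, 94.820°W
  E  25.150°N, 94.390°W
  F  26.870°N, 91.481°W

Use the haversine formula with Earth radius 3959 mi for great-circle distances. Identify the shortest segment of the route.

D–E

Leg distances:
A→B: 154.9 mi
B→C: 177.8 mi
C→D: 166.8 mi
D→E: 120.9 mi
E→F: 216.2 mi
The shortest leg is D–E at 120.9 mi.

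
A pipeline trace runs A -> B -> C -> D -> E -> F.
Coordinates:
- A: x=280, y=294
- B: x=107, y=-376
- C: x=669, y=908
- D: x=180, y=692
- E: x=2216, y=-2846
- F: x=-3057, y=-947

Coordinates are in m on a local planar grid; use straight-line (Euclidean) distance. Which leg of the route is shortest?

Leg distances:
A→B: 692.0 m
B→C: 1401.6 m
C→D: 534.6 m
D→E: 4082.0 m
E→F: 5604.5 m
The shortest leg is C–D at 534.6 m.

C–D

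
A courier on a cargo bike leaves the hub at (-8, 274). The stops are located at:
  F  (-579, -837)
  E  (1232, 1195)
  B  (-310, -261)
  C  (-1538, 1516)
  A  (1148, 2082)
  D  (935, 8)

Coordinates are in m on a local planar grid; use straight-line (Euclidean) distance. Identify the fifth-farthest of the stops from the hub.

Distances from the hub ((-8, 274)):
A: 2146.0 m
C: 1970.7 m
E: 1544.6 m
F: 1249.1 m
D: 979.8 m
B: 614.4 m
The fifth-farthest is D at 979.8 m.

D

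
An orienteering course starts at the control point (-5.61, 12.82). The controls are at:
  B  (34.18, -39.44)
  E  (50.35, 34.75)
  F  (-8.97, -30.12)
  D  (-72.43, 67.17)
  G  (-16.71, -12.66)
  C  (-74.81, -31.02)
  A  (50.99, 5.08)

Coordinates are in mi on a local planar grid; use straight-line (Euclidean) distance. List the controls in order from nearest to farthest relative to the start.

Distances from the start:
G (-16.71, -12.66): 27.8 mi
F (-8.97, -30.12): 43.1 mi
A (50.99, 5.08): 57.1 mi
E (50.35, 34.75): 60.1 mi
B (34.18, -39.44): 65.7 mi
C (-74.81, -31.02): 81.9 mi
D (-72.43, 67.17): 86.1 mi

G, F, A, E, B, C, D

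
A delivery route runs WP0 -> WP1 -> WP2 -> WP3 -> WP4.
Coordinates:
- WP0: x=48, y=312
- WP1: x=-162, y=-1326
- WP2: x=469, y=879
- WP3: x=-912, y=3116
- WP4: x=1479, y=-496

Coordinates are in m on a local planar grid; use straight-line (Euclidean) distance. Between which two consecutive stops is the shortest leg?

WP0–WP1

Leg distances:
WP0→WP1: 1651.4 m
WP1→WP2: 2293.5 m
WP2→WP3: 2628.9 m
WP3→WP4: 4331.7 m
The shortest leg is WP0–WP1 at 1651.4 m.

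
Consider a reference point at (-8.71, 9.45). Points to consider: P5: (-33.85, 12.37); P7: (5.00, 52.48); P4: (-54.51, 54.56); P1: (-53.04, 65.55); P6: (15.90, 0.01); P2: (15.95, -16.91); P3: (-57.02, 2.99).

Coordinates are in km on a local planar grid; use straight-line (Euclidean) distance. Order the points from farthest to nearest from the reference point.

P1, P4, P3, P7, P2, P6, P5

Distance from the reference point at (-8.71, 9.45) to each:
P1 (-53.04, 65.55): 71.5 km
P4 (-54.51, 54.56): 64.3 km
P3 (-57.02, 2.99): 48.7 km
P7 (5.00, 52.48): 45.2 km
P2 (15.95, -16.91): 36.1 km
P6 (15.90, 0.01): 26.4 km
P5 (-33.85, 12.37): 25.3 km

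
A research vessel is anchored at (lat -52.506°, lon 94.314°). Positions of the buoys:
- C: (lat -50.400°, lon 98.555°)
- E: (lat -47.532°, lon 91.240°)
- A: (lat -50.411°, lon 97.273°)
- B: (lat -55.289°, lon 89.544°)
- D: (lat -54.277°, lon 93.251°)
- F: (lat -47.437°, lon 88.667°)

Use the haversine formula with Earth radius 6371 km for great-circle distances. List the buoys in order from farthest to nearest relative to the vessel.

F, E, B, C, A, D

Distances from the vessel:
F (lat -47.437°, lon 88.667°): 692.9 km
E (lat -47.532°, lon 91.240°): 595.0 km
B (lat -55.289°, lon 89.544°): 439.6 km
C (lat -50.400°, lon 98.555°): 375.7 km
A (lat -50.411°, lon 97.273°): 310.3 km
D (lat -54.277°, lon 93.251°): 209.2 km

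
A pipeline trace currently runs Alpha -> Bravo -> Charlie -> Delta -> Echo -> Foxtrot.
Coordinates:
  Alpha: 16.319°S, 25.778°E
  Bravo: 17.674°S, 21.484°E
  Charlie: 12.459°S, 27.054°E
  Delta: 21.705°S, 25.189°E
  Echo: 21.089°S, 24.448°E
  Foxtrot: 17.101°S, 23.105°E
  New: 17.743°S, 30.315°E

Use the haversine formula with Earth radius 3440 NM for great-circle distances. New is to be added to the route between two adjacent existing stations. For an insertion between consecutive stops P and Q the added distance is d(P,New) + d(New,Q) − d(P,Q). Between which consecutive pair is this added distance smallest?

between Charlie and Delta

Added distance for inserting New between each consecutive pair:
Alpha–Bravo: 519.6 NM
Bravo–Charlie: 424.6 NM
Charlie–Delta: 178.7 NM
Delta–Echo: 707.4 NM
Echo–Foxtrot: 551.7 NM
Smallest added distance is 178.7 NM, inserting between Charlie and Delta.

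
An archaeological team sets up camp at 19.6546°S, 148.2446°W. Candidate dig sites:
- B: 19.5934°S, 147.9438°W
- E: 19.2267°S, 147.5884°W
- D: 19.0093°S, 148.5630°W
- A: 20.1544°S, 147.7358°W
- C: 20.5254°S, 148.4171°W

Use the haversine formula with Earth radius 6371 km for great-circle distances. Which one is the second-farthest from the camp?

Distance to each, sorted:
C: 98.5 km
E: 83.7 km
D: 79.2 km
A: 76.9 km
B: 32.2 km
The second-farthest is E at 83.7 km.

E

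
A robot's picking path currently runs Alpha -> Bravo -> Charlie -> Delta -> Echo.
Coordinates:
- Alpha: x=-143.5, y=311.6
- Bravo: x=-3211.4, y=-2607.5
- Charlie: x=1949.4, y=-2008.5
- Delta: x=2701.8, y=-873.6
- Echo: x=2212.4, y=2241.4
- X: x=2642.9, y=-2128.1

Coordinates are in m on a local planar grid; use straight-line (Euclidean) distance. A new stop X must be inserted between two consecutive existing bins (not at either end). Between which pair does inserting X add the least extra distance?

between Charlie and Delta

Added distance for inserting X between each consecutive pair:
Alpha–Bravo: 5342.7 m
Bravo–Charlie: 1382.2 m
Charlie–Delta: 598.0 m
Delta–Echo: 2493.3 m
Smallest added distance is 598.0 m, inserting between Charlie and Delta.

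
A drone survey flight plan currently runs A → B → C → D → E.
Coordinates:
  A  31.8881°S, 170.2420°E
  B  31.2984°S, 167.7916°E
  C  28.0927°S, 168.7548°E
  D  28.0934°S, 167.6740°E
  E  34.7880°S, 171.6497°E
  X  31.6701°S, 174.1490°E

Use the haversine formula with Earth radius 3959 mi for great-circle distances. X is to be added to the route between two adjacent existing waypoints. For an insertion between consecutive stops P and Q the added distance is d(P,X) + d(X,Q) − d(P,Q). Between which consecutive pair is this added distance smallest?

Added distance for inserting X between each consecutive pair:
A–B: 455.5 mi
B–C: 553.3 mi
C–D: 800.7 mi
D–E: 200.7 mi
Smallest added distance is 200.7 mi, inserting between D and E.

between D and E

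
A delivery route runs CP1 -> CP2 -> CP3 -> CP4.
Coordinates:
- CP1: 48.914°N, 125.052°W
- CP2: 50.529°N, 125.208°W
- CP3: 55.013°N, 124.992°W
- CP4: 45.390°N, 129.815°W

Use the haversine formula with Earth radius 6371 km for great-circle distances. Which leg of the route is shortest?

CP1–CP2

Leg distances:
CP1→CP2: 179.9 km
CP2→CP3: 498.8 km
CP3→CP4: 1123.1 km
The shortest leg is CP1–CP2 at 179.9 km.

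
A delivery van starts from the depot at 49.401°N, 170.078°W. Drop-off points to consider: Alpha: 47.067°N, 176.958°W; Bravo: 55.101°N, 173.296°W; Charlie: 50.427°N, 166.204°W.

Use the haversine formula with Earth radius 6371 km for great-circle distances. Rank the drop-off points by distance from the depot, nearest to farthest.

Charlie, Alpha, Bravo

Computing each great-circle distance from 49.401°N, 170.078°W:
Charlie 50.427°N, 166.204°W: 299.9 km
Alpha 47.067°N, 176.958°W: 571.6 km
Bravo 55.101°N, 173.296°W: 670.4 km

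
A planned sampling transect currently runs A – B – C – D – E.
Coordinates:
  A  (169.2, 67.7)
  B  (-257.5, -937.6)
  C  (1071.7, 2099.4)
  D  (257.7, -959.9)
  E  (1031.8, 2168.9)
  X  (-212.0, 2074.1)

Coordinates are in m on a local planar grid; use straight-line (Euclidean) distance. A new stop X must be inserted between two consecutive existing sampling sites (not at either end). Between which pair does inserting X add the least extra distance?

between B and C

Added distance for inserting X between each consecutive pair:
A–B: 3962.2 m
B–C: 980.9 m
C–D: 1188.4 m
D–E: 1094.4 m
Smallest added distance is 980.9 m, inserting between B and C.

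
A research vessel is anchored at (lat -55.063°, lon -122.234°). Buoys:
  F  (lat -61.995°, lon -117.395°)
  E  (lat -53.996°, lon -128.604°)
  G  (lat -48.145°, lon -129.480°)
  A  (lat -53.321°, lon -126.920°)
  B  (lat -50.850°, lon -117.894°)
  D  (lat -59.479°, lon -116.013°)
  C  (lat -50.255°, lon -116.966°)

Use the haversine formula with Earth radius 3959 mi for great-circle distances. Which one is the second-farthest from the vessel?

Distance to each, sorted:
G: 569.6 mi
F: 509.5 mi
C: 398.6 mi
D: 383.2 mi
B: 342.5 mi
E: 265.7 mi
A: 224.4 mi
The second-farthest is F at 509.5 mi.

F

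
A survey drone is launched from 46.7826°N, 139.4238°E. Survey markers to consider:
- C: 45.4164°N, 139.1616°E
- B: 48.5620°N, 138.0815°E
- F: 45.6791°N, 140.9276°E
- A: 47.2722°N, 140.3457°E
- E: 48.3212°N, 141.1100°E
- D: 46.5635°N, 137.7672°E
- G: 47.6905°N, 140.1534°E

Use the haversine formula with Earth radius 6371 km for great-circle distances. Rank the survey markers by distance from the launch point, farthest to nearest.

Distance from the launch point at 46.7826°N, 139.4238°E to each:
B 48.5620°N, 138.0815°E: 221.9 km
E 48.3212°N, 141.1100°E: 212.8 km
F 45.6791°N, 140.9276°E: 168.6 km
C 45.4164°N, 139.1616°E: 153.3 km
D 46.5635°N, 137.7672°E: 128.7 km
G 47.6905°N, 140.1534°E: 115.0 km
A 47.2722°N, 140.3457°E: 88.6 km

B, E, F, C, D, G, A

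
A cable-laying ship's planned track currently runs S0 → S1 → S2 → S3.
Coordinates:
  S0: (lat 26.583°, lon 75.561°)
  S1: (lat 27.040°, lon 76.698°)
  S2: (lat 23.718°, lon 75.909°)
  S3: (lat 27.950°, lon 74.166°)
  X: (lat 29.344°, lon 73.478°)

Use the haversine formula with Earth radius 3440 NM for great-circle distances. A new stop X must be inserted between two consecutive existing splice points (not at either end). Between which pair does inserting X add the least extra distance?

between S2 and S3

Added distance for inserting X between each consecutive pair:
S0–S1: 351.8 NM
S1–S2: 377.6 NM
S2–S3: 182.3 NM
Smallest added distance is 182.3 NM, inserting between S2 and S3.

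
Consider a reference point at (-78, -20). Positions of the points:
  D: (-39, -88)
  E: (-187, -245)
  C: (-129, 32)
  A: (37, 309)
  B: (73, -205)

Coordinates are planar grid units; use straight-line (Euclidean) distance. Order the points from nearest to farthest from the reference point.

Computing each straight-line distance from (-78, -20):
C (-129, 32): 72.8
D (-39, -88): 78.4
B (73, -205): 238.8
E (-187, -245): 250.0
A (37, 309): 348.5

C, D, B, E, A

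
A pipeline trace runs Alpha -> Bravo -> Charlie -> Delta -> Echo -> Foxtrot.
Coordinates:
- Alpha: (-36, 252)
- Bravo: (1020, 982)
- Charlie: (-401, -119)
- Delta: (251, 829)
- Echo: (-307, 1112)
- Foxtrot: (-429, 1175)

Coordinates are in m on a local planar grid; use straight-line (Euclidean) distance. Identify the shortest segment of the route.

Leg distances:
Alpha→Bravo: 1283.8 m
Bravo→Charlie: 1797.6 m
Charlie→Delta: 1150.6 m
Delta→Echo: 625.7 m
Echo→Foxtrot: 137.3 m
The shortest leg is Echo–Foxtrot at 137.3 m.

Echo–Foxtrot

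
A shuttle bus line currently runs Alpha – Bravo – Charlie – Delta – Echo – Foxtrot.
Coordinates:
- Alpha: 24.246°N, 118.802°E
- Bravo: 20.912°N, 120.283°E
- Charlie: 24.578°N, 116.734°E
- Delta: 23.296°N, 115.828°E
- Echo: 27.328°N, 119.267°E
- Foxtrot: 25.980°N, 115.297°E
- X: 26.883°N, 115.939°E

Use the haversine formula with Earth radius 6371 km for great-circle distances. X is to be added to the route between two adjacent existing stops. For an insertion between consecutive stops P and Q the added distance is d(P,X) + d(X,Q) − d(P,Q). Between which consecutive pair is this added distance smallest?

Added distance for inserting X between each consecutive pair:
Alpha–Bravo: 806.9 km
Bravo–Charlie: 519.2 km
Charlie–Delta: 497.7 km
Delta–Echo: 166.1 km
Echo–Foxtrot: 30.1 km
Smallest added distance is 30.1 km, inserting between Echo and Foxtrot.

between Echo and Foxtrot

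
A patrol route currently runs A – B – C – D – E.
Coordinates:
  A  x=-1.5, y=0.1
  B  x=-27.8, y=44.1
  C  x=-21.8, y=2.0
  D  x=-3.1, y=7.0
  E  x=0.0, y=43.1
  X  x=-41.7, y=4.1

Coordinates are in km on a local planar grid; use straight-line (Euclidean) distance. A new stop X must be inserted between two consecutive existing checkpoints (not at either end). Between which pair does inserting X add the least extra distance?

between B and C

Added distance for inserting X between each consecutive pair:
A–B: 31.5 km
B–C: 19.8 km
C–D: 39.4 km
D–E: 59.6 km
Smallest added distance is 19.8 km, inserting between B and C.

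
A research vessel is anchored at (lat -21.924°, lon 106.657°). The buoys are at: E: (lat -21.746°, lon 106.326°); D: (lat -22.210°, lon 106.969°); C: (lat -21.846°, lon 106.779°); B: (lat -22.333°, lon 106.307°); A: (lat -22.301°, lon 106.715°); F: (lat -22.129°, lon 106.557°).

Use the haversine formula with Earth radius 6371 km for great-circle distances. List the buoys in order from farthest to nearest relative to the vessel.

B, D, A, E, F, C

Computing each great-circle distance from (lat -21.924°, lon 106.657°):
B (lat -22.333°, lon 106.307°): 58.0 km
D (lat -22.210°, lon 106.969°): 45.2 km
A (lat -22.301°, lon 106.715°): 42.3 km
E (lat -21.746°, lon 106.326°): 39.5 km
F (lat -22.129°, lon 106.557°): 25.0 km
C (lat -21.846°, lon 106.779°): 15.3 km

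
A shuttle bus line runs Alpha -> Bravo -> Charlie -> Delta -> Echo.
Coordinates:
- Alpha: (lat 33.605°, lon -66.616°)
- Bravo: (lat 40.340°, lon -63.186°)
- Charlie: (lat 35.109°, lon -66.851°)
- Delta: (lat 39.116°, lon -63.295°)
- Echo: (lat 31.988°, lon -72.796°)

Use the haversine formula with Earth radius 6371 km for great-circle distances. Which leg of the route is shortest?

Charlie–Delta

Leg distances:
Alpha→Bravo: 808.3 km
Bravo→Charlie: 664.8 km
Charlie→Delta: 545.7 km
Delta→Echo: 1167.9 km
The shortest leg is Charlie–Delta at 545.7 km.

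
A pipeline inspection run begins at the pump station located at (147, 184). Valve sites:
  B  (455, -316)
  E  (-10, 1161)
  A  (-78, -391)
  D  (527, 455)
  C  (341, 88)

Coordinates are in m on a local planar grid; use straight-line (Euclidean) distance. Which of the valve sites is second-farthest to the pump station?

Distances from the pump station ((147, 184)):
E: 989.5 m
A: 617.5 m
B: 587.3 m
D: 466.7 m
C: 216.5 m
The second-farthest is A at 617.5 m.

A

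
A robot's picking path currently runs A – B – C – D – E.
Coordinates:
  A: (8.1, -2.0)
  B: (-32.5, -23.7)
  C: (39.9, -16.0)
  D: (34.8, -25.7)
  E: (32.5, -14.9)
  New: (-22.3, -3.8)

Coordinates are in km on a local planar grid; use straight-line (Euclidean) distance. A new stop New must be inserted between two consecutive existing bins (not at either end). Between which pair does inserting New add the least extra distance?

between A and B

Added distance for inserting New between each consecutive pair:
A–B: 6.8 km
B–C: 12.9 km
C–D: 113.6 km
D–E: 106.0 km
Smallest added distance is 6.8 km, inserting between A and B.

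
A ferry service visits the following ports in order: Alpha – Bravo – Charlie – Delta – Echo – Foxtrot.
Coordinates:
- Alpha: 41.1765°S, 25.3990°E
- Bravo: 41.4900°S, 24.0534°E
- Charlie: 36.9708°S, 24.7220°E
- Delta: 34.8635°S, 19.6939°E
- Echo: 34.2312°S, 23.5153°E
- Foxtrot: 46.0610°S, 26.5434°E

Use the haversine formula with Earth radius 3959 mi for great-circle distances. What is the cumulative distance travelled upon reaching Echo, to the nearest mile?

Leg distances:
Alpha→Bravo: 73.1 mi  (cumulative 73.1 mi)
Bravo→Charlie: 314.3 mi  (cumulative 387.4 mi)
Charlie→Delta: 316.8 mi  (cumulative 704.2 mi)
Delta→Echo: 221.8 mi  (cumulative 926.0 mi)
Cumulative distance at Echo ≈ 926 mi.

926 mi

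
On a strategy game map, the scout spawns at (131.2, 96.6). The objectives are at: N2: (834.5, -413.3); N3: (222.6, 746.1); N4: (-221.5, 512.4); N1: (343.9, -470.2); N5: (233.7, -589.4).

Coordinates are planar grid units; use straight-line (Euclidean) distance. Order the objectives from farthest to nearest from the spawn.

N2, N5, N3, N1, N4

Distances from the spawn:
N2 (834.5, -413.3): 868.7
N5 (233.7, -589.4): 693.6
N3 (222.6, 746.1): 655.9
N1 (343.9, -470.2): 605.4
N4 (-221.5, 512.4): 545.2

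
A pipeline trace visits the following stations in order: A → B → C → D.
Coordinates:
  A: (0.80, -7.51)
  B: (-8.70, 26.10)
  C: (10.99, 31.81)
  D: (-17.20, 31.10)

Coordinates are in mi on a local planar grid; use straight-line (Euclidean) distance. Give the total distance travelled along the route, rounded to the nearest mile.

Leg distances:
A→B: 34.9 mi  (cumulative 34.9 mi)
B→C: 20.5 mi  (cumulative 55.4 mi)
C→D: 28.2 mi  (cumulative 83.6 mi)
Total route length ≈ 84 mi.

84 mi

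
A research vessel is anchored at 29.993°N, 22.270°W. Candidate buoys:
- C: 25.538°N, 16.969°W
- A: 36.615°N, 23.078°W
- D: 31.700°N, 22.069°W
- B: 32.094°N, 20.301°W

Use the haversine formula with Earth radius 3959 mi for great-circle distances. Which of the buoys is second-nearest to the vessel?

Distances from the vessel (29.993°N, 22.270°W):
D: 118.6 mi
B: 186.2 mi
C: 446.9 mi
A: 459.9 mi
The second-nearest is B at 186.2 mi.

B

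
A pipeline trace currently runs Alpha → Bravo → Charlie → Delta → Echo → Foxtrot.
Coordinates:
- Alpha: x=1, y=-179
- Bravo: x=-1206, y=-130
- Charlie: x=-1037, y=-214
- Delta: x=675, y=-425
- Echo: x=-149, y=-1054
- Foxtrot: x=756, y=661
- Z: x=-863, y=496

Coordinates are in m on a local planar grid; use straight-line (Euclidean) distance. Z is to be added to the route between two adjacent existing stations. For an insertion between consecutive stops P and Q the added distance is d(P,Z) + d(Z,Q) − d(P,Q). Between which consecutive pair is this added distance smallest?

Added distance for inserting Z between each consecutive pair:
Alpha–Bravo: 602.2 m
Bravo–Charlie: 1256.1 m
Charlie–Delta: 798.7 m
Delta–Echo: 2462.6 m
Echo–Foxtrot: 1394.8 m
Smallest added distance is 602.2 m, inserting between Alpha and Bravo.

between Alpha and Bravo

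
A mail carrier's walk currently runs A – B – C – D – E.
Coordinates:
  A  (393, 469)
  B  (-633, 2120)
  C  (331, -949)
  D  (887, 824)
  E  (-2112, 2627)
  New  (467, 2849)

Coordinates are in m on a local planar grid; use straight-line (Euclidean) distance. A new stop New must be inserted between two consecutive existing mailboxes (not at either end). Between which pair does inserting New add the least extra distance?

between D and E

Added distance for inserting New between each consecutive pair:
A–B: 1757.0 m
B–C: 1903.2 m
C–D: 4010.4 m
D–E: 1157.4 m
Smallest added distance is 1157.4 m, inserting between D and E.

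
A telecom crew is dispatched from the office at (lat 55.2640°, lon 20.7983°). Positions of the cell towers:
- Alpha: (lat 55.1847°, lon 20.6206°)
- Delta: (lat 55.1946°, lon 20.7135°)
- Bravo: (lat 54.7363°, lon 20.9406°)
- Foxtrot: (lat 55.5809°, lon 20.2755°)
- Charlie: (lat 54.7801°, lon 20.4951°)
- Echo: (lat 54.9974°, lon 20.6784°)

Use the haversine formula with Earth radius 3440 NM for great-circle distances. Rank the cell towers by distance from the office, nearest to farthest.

Delta, Alpha, Echo, Foxtrot, Charlie, Bravo

Distance from the office at (lat 55.2640°, lon 20.7983°) to each:
Delta (lat 55.1946°, lon 20.7135°): 5.1 NM
Alpha (lat 55.1847°, lon 20.6206°): 7.7 NM
Echo (lat 54.9974°, lon 20.6784°): 16.5 NM
Foxtrot (lat 55.5809°, lon 20.2755°): 26.1 NM
Charlie (lat 54.7801°, lon 20.4951°): 30.9 NM
Bravo (lat 54.7363°, lon 20.9406°): 32.1 NM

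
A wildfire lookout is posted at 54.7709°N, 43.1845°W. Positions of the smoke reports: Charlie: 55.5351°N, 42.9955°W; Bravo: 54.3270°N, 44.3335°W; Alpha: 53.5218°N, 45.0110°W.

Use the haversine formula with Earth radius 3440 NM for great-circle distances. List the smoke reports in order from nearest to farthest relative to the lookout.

Computing each great-circle distance from 54.7709°N, 43.1845°W:
Charlie 55.5351°N, 42.9955°W: 46.3 NM
Bravo 54.3270°N, 44.3335°W: 48.1 NM
Alpha 53.5218°N, 45.0110°W: 98.7 NM

Charlie, Bravo, Alpha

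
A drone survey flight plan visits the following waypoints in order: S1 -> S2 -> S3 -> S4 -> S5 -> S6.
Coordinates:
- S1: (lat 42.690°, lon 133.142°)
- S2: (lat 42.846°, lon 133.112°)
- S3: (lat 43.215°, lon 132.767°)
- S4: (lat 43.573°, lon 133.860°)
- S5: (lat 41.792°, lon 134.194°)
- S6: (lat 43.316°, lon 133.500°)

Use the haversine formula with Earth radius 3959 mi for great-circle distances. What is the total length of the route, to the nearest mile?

Leg distances:
S1→S2: 10.9 mi  (cumulative 10.9 mi)
S2→S3: 30.9 mi  (cumulative 41.8 mi)
S3→S4: 60.2 mi  (cumulative 102.0 mi)
S4→S5: 124.2 mi  (cumulative 226.2 mi)
S5→S6: 111.1 mi  (cumulative 337.3 mi)
Total route length ≈ 337 mi.

337 mi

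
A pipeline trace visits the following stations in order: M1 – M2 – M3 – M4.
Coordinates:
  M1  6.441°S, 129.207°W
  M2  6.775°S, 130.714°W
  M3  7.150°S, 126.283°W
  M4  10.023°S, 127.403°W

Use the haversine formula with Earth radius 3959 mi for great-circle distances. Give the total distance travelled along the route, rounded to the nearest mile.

Leg distances:
M1→M2: 106.0 mi  (cumulative 106.0 mi)
M2→M3: 305.0 mi  (cumulative 411.0 mi)
M3→M4: 212.8 mi  (cumulative 623.7 mi)
Total route length ≈ 624 mi.

624 mi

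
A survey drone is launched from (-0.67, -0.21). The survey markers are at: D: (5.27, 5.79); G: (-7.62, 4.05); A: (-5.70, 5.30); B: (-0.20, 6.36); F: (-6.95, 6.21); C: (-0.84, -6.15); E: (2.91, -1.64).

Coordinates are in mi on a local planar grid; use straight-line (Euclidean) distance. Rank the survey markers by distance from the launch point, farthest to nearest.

Distance from the launch point at (-0.67, -0.21) to each:
F (-6.95, 6.21): 9.0 mi
D (5.27, 5.79): 8.4 mi
G (-7.62, 4.05): 8.2 mi
A (-5.70, 5.30): 7.5 mi
B (-0.20, 6.36): 6.6 mi
C (-0.84, -6.15): 5.9 mi
E (2.91, -1.64): 3.9 mi

F, D, G, A, B, C, E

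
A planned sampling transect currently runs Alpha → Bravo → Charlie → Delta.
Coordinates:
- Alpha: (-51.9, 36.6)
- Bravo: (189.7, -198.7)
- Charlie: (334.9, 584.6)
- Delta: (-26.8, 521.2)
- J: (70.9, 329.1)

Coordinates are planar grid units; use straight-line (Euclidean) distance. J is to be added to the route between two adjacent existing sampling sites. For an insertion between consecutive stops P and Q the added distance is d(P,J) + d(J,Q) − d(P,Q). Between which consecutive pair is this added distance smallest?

Added distance for inserting J between each consecutive pair:
Alpha–Bravo: 521.0
Bravo–Charlie: 111.8
Charlie–Delta: 215.7
Smallest added distance is 111.8, inserting between Bravo and Charlie.

between Bravo and Charlie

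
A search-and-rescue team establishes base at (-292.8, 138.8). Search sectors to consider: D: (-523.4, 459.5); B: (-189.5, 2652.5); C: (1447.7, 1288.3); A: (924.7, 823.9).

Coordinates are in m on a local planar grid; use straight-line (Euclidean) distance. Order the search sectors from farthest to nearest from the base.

B, C, A, D

Distances from the base:
B (-189.5, 2652.5): 2515.8 m
C (1447.7, 1288.3): 2085.8 m
A (924.7, 823.9): 1397.0 m
D (-523.4, 459.5): 395.0 m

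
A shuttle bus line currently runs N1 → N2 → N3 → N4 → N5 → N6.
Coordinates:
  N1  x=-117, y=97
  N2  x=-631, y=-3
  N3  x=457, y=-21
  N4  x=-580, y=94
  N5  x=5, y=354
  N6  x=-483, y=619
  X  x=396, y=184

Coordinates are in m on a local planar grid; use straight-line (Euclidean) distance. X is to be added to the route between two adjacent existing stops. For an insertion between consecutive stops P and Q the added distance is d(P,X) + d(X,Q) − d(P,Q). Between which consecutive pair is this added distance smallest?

Added distance for inserting X between each consecutive pair:
N1–N2: 1040.6 m
N2–N3: 169.6 m
N3–N4: 150.7 m
N4–N5: 766.3 m
N5–N6: 851.8 m
Smallest added distance is 150.7 m, inserting between N3 and N4.

between N3 and N4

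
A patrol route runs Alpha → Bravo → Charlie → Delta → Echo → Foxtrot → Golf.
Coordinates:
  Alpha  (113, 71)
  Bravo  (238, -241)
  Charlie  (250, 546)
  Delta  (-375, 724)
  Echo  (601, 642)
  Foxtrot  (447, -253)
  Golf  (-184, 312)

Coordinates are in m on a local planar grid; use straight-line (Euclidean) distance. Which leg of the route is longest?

Delta–Echo

Leg distances:
Alpha→Bravo: 336.1 m
Bravo→Charlie: 787.1 m
Charlie→Delta: 649.9 m
Delta→Echo: 979.4 m
Echo→Foxtrot: 908.2 m
Foxtrot→Golf: 847.0 m
The longest leg is Delta–Echo at 979.4 m.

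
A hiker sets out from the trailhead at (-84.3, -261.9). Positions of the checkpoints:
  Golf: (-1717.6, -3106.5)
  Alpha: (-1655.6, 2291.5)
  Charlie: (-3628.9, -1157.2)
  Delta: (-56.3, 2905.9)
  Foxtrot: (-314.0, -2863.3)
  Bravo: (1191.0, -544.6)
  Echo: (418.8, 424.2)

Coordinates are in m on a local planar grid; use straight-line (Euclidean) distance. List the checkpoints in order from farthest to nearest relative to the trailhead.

Computing each straight-line distance from (-84.3, -261.9):
Charlie (-3628.9, -1157.2): 3655.9 m
Golf (-1717.6, -3106.5): 3280.2 m
Delta (-56.3, 2905.9): 3167.9 m
Alpha (-1655.6, 2291.5): 2998.1 m
Foxtrot (-314.0, -2863.3): 2611.5 m
Bravo (1191.0, -544.6): 1306.3 m
Echo (418.8, 424.2): 850.8 m

Charlie, Golf, Delta, Alpha, Foxtrot, Bravo, Echo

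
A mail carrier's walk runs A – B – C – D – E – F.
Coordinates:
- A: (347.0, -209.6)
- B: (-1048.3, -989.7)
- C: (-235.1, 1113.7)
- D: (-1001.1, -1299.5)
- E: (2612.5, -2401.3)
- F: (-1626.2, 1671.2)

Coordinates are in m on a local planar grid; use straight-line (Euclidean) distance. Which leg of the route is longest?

E–F

Leg distances:
A→B: 1598.6 m
B→C: 2255.1 m
C→D: 2531.9 m
D→E: 3777.8 m
E→F: 5878.1 m
The longest leg is E–F at 5878.1 m.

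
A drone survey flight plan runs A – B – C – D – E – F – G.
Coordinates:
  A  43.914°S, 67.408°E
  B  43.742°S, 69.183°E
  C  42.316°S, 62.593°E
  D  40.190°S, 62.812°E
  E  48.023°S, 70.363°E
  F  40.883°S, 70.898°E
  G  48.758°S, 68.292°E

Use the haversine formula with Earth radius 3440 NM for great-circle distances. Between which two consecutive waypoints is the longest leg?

Leg distances:
A→B: 77.6 NM
B→C: 301.5 NM
C→D: 128.0 NM
D→E: 571.3 NM
E→F: 429.3 NM
F→G: 485.6 NM
The longest leg is D–E at 571.3 NM.

D–E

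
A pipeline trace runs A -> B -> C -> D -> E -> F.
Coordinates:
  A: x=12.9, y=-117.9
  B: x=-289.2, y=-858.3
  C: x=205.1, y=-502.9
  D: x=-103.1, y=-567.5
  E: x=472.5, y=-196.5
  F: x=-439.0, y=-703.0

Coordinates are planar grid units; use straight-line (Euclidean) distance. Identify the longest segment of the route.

Leg distances:
A→B: 799.7
B→C: 608.8
C→D: 314.9
D→E: 684.8
E→F: 1042.8
The longest leg is E–F at 1042.8.

E–F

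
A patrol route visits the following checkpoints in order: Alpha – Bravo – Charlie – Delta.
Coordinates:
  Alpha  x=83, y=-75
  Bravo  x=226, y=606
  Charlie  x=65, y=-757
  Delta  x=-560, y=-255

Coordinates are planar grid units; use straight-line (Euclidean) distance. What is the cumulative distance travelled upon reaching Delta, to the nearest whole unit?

2870

Leg distances:
Alpha→Bravo: 695.9  (cumulative 695.9)
Bravo→Charlie: 1372.5  (cumulative 2068.3)
Charlie→Delta: 801.6  (cumulative 2870.0)
Cumulative distance at Delta ≈ 2870.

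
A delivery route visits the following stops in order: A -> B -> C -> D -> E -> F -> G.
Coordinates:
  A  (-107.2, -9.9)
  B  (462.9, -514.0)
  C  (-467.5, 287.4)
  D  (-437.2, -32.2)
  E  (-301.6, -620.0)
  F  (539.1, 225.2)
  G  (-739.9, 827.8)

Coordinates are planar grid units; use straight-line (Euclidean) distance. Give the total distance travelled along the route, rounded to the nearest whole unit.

Leg distances:
A→B: 761.0  (cumulative 761.0)
B→C: 1228.0  (cumulative 1989.0)
C→D: 321.0  (cumulative 2310.0)
D→E: 603.2  (cumulative 2913.2)
E→F: 1192.1  (cumulative 4105.4)
F→G: 1413.8  (cumulative 5519.2)
Total route length ≈ 5519.

5519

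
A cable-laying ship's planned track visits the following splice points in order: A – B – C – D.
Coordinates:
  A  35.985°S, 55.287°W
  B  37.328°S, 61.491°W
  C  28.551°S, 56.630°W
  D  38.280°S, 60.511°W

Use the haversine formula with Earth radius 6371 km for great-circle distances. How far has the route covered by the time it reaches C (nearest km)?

1649 km

Leg distances:
A→B: 573.1 km  (cumulative 573.1 km)
B→C: 1075.8 km  (cumulative 1648.9 km)
Cumulative distance at C ≈ 1649 km.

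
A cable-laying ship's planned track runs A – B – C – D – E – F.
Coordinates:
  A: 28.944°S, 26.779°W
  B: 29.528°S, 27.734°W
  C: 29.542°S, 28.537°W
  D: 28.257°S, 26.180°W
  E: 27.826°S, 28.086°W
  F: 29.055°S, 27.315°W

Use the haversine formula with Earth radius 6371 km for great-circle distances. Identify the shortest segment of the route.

Leg distances:
A→B: 113.2 km
B→C: 77.7 km
C→D: 270.3 km
D→E: 193.1 km
E→F: 156.1 km
The shortest leg is B–C at 77.7 km.

B–C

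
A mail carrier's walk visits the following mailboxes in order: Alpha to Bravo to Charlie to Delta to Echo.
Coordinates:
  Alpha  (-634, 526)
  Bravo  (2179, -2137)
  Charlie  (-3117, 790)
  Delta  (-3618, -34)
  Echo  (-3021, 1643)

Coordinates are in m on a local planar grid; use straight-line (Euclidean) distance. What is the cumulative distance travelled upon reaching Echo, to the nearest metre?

12669 m

Leg distances:
Alpha→Bravo: 3873.6 m  (cumulative 3873.6 m)
Bravo→Charlie: 6051.0 m  (cumulative 9924.6 m)
Charlie→Delta: 964.4 m  (cumulative 10889.0 m)
Delta→Echo: 1780.1 m  (cumulative 12669.0 m)
Cumulative distance at Echo ≈ 12669 m.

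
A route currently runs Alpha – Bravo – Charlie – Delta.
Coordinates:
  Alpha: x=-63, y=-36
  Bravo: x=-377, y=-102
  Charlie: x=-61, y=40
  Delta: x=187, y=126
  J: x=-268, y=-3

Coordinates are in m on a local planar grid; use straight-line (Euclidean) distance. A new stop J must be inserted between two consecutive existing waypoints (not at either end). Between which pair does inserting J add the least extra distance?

between Bravo and Charlie

Added distance for inserting J between each consecutive pair:
Alpha–Bravo: 34.0 m
Bravo–Charlie: 12.2 m
Charlie–Delta: 421.9 m
Smallest added distance is 12.2 m, inserting between Bravo and Charlie.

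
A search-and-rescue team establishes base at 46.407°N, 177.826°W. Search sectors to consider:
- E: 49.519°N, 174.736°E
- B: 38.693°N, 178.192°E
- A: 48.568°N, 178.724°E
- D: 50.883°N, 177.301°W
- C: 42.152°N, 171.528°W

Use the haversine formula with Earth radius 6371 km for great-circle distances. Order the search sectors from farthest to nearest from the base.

Distances from the base:
B 38.693°N, 178.192°E: 917.4 km
C 42.152°N, 171.528°W: 689.0 km
E 49.519°N, 174.736°E: 652.6 km
D 50.883°N, 177.301°W: 499.2 km
A 48.568°N, 178.724°E: 353.4 km

B, C, E, D, A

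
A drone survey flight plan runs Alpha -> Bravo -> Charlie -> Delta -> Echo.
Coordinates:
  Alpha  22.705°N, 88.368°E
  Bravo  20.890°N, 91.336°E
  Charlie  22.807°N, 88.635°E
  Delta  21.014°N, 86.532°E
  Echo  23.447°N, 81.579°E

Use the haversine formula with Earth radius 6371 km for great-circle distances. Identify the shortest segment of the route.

Charlie–Delta

Leg distances:
Alpha→Bravo: 366.9 km
Bravo→Charlie: 350.9 km
Charlie→Delta: 294.6 km
Delta→Echo: 577.1 km
The shortest leg is Charlie–Delta at 294.6 km.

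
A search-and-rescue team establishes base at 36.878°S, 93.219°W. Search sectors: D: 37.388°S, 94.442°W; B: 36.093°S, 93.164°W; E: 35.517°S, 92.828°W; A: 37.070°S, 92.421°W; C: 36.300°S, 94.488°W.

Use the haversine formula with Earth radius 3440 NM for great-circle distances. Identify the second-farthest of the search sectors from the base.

C

Distance to each, sorted:
E: 83.9 NM
C: 70.3 NM
D: 66.1 NM
B: 47.2 NM
A: 40.0 NM
The second-farthest is C at 70.3 NM.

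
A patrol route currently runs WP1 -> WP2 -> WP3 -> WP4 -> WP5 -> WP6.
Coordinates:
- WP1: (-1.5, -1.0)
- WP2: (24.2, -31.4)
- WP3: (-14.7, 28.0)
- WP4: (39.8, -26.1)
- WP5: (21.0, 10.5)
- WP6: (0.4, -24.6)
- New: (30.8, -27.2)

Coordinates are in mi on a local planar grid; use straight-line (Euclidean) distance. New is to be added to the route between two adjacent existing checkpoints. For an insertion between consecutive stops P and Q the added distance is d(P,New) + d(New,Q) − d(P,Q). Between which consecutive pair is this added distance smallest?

between WP3 and WP4

Added distance for inserting New between each consecutive pair:
WP1–WP2: 9.6 mi
WP2–WP3: 8.4 mi
WP3–WP4: 3.8 mi
WP4–WP5: 6.9 mi
WP5–WP6: 28.8 mi
Smallest added distance is 3.8 mi, inserting between WP3 and WP4.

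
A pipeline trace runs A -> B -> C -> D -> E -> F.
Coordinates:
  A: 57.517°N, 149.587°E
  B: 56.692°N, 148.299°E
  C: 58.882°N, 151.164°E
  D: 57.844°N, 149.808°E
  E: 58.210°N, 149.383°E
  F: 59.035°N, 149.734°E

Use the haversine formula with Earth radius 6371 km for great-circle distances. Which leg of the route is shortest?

Leg distances:
A→B: 120.3 km
B→C: 296.8 km
C→D: 139.9 km
D→E: 47.8 km
E→F: 94.0 km
The shortest leg is D–E at 47.8 km.

D–E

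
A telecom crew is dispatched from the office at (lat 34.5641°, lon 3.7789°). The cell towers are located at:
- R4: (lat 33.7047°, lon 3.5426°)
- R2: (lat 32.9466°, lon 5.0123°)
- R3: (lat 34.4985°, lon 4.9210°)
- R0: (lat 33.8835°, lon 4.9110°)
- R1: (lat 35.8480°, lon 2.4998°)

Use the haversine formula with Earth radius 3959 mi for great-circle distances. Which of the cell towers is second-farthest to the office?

Distances from the office ((lat 34.5641°, lon 3.7789°)):
R2: 132.3 mi
R1: 114.4 mi
R0: 80.0 mi
R3: 65.2 mi
R4: 60.9 mi
The second-farthest is R1 at 114.4 mi.

R1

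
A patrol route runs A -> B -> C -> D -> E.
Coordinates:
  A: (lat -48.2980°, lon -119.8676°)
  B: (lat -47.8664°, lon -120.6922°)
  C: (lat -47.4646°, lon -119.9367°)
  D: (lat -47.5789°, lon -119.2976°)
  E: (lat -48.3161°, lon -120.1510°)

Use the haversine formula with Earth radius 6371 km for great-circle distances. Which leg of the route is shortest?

Leg distances:
A→B: 77.8 km
B→C: 72.1 km
C→D: 49.6 km
D→E: 103.7 km
The shortest leg is C–D at 49.6 km.

C–D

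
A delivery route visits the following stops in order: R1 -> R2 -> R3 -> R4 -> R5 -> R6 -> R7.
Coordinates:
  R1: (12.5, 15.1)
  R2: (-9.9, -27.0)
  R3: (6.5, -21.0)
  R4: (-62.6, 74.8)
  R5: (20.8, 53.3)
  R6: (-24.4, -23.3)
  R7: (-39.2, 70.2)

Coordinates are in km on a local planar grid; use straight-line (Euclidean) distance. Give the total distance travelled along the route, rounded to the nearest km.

453 km

Leg distances:
R1→R2: 47.7 km  (cumulative 47.7 km)
R2→R3: 17.5 km  (cumulative 65.2 km)
R3→R4: 118.1 km  (cumulative 183.3 km)
R4→R5: 86.1 km  (cumulative 269.4 km)
R5→R6: 88.9 km  (cumulative 358.3 km)
R6→R7: 94.7 km  (cumulative 453.0 km)
Total route length ≈ 453 km.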